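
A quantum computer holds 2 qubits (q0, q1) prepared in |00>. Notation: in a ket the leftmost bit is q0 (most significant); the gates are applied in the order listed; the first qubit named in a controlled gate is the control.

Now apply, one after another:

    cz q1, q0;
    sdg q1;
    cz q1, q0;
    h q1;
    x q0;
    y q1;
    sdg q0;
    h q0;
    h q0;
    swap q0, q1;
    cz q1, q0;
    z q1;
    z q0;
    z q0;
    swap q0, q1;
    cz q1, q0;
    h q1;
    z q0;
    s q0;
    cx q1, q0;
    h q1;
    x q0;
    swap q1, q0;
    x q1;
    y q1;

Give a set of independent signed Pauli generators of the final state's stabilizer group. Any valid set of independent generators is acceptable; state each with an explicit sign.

The stabilizer group can be generated by -XI, -IZ, among other valid generating sets.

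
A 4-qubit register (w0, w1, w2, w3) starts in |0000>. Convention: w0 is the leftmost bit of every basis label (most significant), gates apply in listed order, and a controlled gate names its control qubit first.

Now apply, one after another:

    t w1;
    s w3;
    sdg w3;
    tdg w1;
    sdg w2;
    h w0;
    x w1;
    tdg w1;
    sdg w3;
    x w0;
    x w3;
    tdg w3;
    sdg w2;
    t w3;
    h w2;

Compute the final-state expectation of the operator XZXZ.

The observable XZXZ averages to 1. Key observation: gates 1-4 undo each other exactly, leaving only the rest of the circuit to track.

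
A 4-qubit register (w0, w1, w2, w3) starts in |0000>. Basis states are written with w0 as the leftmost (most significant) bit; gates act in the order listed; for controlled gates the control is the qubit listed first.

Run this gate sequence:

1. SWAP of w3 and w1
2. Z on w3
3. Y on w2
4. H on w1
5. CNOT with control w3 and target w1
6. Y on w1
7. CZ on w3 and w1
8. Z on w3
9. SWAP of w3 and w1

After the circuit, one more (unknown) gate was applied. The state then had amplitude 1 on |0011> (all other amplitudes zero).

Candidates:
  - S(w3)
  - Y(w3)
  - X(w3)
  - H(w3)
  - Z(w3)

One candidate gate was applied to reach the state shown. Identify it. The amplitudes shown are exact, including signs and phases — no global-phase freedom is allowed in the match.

The unique candidate consistent with the amplitudes is H(w3).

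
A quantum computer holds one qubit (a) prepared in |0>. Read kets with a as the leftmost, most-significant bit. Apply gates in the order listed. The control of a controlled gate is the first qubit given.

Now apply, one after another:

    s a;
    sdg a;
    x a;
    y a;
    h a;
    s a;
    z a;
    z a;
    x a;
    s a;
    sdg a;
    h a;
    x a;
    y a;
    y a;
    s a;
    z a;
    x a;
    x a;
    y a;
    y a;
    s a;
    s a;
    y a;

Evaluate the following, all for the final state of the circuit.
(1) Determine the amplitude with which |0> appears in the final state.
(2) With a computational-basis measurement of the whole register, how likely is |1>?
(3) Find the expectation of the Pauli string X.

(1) The final state's coefficient on |0> equals 1/2 - I/2. Key observation: steps 1-2 multiply out to the identity, so the circuit reduces to the remaining gates.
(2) Outcome |1> occurs with probability 1/2.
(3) In the final state, X has expectation -1.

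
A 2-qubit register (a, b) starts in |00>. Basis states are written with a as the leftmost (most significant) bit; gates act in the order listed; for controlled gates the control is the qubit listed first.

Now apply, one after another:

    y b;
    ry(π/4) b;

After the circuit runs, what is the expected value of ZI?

The observable ZI averages to 1.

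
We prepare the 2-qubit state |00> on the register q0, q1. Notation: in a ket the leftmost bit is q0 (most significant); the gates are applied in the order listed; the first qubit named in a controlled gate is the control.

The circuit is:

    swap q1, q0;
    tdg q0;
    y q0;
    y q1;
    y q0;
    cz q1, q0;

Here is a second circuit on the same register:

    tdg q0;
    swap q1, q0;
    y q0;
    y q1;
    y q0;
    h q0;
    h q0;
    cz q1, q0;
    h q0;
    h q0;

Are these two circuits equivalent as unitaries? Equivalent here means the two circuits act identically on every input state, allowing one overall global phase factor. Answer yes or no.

No — the two circuits implement different unitaries, even allowing a global phase.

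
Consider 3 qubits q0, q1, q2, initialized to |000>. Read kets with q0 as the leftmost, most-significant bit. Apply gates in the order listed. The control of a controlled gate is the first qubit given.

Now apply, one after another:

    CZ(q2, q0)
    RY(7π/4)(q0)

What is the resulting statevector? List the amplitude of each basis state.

After the circuit, the state carries amplitude -sqrt(sqrt(2) + 2)/2 on |000>, sqrt(2 - sqrt(2))/2 on |100>, and 0 on every other basis state.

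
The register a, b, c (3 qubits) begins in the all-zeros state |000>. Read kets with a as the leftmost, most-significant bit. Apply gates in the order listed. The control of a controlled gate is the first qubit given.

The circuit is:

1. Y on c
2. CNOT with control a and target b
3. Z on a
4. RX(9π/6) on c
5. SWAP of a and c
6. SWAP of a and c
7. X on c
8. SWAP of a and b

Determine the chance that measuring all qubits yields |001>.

Outcome |001> occurs with probability 1/2. Key observation: gates 5-6 undo each other exactly, leaving only the rest of the circuit to track.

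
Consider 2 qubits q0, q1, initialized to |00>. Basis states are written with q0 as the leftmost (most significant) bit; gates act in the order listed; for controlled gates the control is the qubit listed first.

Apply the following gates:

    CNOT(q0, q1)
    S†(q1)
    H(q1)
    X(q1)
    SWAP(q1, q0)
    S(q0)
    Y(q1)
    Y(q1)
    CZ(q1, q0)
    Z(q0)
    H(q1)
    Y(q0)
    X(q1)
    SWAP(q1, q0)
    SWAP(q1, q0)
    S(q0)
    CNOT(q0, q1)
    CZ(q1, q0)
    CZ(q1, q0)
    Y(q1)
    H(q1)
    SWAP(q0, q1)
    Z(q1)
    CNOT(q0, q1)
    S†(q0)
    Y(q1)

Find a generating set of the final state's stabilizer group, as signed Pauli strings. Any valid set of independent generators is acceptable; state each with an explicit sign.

The final state is stabilized by the group generated by +IX, -ZI; other independent generating sets are equally valid. Key observation: gates 14-15 undo each other exactly, leaving only the rest of the circuit to track.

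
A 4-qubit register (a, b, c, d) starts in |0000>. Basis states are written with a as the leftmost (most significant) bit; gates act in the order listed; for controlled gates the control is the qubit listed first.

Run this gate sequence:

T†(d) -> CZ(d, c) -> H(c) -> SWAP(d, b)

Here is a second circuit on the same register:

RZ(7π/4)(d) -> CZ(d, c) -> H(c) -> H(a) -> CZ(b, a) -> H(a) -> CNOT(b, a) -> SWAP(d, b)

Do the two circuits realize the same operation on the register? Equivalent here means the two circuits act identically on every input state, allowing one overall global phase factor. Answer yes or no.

Yes: on every input state the two circuits agree up to one overall phase factor.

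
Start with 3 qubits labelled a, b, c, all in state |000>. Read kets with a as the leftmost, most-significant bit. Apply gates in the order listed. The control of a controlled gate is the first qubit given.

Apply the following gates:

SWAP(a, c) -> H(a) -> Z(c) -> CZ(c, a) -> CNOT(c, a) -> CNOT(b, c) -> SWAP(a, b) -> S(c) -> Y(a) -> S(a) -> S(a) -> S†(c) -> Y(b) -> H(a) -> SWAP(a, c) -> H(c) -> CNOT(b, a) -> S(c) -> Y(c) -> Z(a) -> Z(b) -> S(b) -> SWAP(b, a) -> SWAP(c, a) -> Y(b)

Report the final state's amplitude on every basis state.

After the circuit, the state carries amplitude sqrt(2)/2 on |001>, -sqrt(2)*I/2 on |010>, and 0 on every other basis state.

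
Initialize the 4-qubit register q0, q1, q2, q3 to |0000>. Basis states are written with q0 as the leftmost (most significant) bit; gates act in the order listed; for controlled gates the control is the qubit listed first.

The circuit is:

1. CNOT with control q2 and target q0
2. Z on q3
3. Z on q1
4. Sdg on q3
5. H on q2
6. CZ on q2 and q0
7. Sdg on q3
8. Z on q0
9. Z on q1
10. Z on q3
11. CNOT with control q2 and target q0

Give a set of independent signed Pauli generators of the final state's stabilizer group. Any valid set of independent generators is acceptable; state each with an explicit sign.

The stabilizer group can be generated by +XIXI, +ZIZI, +IZII, +IIIZ, among other valid generating sets.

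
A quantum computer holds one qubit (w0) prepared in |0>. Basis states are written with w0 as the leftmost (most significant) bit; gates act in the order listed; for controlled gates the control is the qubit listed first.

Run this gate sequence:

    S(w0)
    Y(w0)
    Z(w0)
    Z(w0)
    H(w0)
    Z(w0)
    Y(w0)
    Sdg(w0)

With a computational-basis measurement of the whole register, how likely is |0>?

A full measurement returns |0> with probability 1/2.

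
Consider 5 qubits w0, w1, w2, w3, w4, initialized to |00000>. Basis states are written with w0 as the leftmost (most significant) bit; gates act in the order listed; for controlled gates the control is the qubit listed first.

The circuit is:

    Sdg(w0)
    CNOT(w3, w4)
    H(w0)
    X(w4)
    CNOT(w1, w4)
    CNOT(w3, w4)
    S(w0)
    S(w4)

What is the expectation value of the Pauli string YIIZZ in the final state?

The observable YIIZZ averages to -1.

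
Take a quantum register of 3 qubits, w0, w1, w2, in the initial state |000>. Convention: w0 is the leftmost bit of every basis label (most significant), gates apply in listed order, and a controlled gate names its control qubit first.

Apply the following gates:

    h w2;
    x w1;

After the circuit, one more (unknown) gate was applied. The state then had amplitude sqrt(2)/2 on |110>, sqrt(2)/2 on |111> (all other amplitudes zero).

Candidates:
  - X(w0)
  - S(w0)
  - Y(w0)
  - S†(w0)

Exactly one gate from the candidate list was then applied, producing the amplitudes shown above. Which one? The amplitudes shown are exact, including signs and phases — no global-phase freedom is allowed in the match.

The unique candidate consistent with the amplitudes is X(w0).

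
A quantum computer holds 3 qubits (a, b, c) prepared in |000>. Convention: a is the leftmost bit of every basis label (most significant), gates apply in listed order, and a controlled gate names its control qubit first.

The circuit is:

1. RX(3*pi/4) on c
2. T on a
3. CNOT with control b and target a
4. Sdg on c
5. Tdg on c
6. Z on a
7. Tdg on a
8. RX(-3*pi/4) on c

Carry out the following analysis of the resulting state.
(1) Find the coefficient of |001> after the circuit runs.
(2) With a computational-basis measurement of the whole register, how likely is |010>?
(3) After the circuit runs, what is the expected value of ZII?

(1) The final state's coefficient on |001> equals sqrt(2)*(exp(3*I*pi/4) + I)/4.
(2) The probability of measuring |010> is 0.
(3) In the final state, ZII has expectation 1.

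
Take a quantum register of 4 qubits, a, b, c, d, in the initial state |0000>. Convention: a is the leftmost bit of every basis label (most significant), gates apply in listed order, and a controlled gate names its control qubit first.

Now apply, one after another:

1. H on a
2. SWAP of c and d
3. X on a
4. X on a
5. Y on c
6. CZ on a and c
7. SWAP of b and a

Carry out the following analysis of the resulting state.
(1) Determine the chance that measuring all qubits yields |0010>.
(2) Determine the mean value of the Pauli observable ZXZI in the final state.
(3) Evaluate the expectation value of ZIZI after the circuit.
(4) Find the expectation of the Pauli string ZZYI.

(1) The probability of measuring |0010> is 1/2.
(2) In the final state, ZXZI has expectation 1.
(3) The expectation value of ZIZI is -1.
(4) The observable ZZYI averages to 0.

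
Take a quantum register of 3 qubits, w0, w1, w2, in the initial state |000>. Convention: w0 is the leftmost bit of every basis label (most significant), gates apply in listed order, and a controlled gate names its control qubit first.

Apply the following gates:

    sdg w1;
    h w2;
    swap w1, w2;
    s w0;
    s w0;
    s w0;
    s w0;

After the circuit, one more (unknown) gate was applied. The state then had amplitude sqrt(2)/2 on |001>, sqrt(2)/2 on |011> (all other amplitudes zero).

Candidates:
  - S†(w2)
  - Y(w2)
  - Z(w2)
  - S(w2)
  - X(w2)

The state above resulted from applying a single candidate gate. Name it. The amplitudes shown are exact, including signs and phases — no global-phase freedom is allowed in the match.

The applied gate was X(w2). Key observation: gates 4-7 undo each other exactly, leaving only the rest of the circuit to track.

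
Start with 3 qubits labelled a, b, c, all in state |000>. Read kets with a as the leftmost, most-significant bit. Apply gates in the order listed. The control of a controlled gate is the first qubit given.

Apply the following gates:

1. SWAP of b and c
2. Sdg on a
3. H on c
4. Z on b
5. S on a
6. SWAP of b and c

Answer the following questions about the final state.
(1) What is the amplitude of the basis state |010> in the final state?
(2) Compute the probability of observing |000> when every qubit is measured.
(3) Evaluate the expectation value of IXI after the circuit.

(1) |010> carries amplitude sqrt(2)/2 in the final state.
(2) The probability of measuring |000> is 1/2.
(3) In the final state, IXI has expectation 1.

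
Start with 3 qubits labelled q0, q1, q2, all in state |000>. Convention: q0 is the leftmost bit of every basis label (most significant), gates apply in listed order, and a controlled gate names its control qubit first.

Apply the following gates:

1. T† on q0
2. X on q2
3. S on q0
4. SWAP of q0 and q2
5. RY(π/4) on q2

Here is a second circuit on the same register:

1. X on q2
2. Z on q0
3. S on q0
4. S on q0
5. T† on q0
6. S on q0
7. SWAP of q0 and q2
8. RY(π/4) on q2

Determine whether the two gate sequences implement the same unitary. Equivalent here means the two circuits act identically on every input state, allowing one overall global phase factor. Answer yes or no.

Yes — the two circuits implement the same unitary up to a global phase.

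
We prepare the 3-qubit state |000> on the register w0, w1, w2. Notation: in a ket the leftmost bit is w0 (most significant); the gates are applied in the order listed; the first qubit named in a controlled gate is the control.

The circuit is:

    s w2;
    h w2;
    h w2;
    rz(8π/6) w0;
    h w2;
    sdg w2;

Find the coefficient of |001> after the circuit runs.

The amplitude on |001> is sqrt(2)*exp(5*I*pi/6)/2.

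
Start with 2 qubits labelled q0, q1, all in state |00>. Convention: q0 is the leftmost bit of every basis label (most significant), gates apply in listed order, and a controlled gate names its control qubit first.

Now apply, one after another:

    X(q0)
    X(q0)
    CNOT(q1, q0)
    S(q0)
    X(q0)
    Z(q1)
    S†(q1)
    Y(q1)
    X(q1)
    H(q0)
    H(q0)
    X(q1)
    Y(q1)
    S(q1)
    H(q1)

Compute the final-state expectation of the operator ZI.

The expectation value of ZI is -1. Key observation: steps 7-14 multiply out to the identity, so the circuit reduces to the remaining gates.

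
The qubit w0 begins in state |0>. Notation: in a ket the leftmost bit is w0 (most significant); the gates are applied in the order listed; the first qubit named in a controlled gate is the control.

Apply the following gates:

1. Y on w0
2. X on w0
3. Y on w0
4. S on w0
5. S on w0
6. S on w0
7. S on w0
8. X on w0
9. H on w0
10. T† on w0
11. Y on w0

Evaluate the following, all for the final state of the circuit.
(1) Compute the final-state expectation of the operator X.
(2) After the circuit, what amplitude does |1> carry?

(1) The expectation value of X is -sqrt(2)/2.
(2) The final state's coefficient on |1> equals -sqrt(2)*I/2.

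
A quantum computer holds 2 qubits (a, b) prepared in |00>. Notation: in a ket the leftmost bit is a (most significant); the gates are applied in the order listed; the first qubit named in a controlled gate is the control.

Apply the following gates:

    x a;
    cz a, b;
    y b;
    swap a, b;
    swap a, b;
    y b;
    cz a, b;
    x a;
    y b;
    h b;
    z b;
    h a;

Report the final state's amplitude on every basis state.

The resulting statevector has amplitude I/2 on |00>, I/2 on |01>, I/2 on |10>, I/2 on |11>. Key observation: the block from step 1 through step 8 cancels to the identity and can be dropped.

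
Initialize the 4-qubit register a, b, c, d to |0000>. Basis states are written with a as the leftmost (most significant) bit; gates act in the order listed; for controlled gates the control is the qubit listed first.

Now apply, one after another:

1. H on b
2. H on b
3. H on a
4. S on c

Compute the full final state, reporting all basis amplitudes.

The resulting statevector has amplitude sqrt(2)/2 on |0000>, sqrt(2)/2 on |1000>, and 0 on every other basis state. Key observation: the block from step 1 through step 2 cancels to the identity and can be dropped.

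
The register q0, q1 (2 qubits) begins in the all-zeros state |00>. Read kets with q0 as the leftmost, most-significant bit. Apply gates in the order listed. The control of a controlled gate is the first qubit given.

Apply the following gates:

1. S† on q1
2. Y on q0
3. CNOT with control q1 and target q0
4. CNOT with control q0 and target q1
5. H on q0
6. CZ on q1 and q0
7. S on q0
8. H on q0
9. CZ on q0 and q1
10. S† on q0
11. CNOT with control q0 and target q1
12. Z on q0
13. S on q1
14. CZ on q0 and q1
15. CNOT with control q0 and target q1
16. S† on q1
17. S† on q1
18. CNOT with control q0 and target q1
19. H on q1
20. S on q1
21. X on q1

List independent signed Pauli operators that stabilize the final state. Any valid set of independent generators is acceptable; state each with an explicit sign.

The stabilizer group can be generated by -YZ, +ZY, among other valid generating sets.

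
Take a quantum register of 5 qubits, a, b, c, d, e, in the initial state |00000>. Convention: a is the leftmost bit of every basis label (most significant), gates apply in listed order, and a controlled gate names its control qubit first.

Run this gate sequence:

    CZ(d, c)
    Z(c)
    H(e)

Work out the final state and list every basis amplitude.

The final amplitudes are sqrt(2)/2 on |00000>, sqrt(2)/2 on |00001>, and 0 on every other basis state.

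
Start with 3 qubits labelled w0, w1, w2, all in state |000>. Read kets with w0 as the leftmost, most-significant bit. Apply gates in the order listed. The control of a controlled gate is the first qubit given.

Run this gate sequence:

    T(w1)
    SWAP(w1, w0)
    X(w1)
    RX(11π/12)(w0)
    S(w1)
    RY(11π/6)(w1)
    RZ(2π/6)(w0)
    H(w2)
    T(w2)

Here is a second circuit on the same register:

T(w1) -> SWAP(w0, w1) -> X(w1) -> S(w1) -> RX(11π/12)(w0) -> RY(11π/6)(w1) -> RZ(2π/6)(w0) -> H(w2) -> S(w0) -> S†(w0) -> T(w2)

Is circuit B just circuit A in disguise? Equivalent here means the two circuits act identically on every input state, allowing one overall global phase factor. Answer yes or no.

Yes: on every input state the two circuits agree up to one overall phase factor.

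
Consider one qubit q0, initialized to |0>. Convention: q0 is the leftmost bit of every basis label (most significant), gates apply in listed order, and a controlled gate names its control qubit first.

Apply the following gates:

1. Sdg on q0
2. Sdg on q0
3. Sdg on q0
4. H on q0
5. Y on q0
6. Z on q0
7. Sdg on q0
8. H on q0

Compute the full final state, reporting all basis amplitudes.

After the circuit, the state carries amplitude -1/2 - I/2 on |0>, 1/2 - I/2 on |1>.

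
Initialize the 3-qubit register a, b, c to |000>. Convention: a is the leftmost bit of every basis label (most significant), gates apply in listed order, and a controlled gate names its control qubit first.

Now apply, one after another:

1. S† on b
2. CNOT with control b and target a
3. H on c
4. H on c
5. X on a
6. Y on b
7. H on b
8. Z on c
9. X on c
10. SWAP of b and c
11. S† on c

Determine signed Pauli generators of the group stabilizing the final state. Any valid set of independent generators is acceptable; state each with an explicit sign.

The final state is stabilized by the group generated by +IIY, -ZII, -IZI; other independent generating sets are equally valid. Key observation: gates 3-4 undo each other exactly, leaving only the rest of the circuit to track.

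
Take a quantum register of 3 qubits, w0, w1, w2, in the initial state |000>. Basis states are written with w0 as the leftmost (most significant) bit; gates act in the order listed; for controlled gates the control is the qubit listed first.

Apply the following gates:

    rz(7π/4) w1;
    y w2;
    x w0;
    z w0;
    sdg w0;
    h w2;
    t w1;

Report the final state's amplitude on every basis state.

The final amplitudes are sqrt(2)*exp(I*pi/8)/2 on |100>, -sqrt(2)*exp(I*pi/8)/2 on |101>, and 0 on every other basis state.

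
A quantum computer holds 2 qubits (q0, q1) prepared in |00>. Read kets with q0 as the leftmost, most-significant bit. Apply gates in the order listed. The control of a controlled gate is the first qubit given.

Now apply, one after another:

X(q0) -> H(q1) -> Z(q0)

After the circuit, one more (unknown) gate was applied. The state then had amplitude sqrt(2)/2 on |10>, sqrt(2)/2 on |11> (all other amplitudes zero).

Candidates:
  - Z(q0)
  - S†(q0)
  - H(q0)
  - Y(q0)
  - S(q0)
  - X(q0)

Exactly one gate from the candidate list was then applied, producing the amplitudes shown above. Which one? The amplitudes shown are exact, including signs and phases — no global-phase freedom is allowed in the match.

The unique candidate consistent with the amplitudes is Z(q0).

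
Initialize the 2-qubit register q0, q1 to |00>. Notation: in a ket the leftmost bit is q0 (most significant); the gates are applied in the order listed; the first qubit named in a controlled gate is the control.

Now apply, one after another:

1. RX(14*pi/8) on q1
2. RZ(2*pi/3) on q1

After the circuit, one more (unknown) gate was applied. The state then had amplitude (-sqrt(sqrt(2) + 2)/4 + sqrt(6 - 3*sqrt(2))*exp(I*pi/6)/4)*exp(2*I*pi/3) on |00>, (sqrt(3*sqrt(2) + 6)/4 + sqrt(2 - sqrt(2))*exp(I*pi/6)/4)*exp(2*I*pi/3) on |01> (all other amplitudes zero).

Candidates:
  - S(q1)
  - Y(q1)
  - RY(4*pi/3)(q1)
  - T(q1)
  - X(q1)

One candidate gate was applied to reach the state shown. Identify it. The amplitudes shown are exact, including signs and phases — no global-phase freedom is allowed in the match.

The unique candidate consistent with the amplitudes is RY(4*pi/3)(q1).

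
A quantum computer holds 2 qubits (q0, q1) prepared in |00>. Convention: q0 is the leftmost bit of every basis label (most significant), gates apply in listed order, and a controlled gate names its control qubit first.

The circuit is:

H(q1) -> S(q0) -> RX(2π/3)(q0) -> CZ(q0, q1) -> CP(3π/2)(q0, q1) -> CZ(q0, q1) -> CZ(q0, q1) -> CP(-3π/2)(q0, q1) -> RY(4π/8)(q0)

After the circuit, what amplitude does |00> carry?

|00> carries amplitude 1/4 + sqrt(3)*I/4 in the final state. Key observation: gates 5-8 undo each other exactly, leaving only the rest of the circuit to track.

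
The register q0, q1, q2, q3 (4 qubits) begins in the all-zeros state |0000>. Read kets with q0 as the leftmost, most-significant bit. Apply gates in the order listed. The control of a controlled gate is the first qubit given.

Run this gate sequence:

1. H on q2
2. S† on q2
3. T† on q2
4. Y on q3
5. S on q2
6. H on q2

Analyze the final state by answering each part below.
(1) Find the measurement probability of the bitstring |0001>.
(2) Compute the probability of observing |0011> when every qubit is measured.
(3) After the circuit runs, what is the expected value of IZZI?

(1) Outcome |0001> occurs with probability sqrt(2)/4 + 1/2.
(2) The probability of measuring |0011> is 1/2 - sqrt(2)/4.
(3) The observable IZZI averages to sqrt(2)/2.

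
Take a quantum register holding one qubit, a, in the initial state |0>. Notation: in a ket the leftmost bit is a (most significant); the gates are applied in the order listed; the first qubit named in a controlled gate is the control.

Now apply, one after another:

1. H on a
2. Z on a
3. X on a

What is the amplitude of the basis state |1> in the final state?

|1> carries amplitude sqrt(2)/2 in the final state.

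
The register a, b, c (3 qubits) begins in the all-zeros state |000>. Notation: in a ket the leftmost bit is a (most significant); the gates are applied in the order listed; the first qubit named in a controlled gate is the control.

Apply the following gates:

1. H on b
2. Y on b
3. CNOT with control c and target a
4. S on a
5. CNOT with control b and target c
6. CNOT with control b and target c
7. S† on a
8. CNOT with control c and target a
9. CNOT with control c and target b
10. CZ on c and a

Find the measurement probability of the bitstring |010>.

Outcome |010> occurs with probability 1/2. Key observation: gates 3-8 undo each other exactly, leaving only the rest of the circuit to track.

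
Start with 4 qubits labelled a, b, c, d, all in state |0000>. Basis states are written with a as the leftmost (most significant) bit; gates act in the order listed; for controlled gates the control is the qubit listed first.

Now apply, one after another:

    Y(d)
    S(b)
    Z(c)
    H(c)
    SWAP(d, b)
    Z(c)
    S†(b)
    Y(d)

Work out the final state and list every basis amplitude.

The resulting statevector has amplitude sqrt(2)*I/2 on |0101>, -sqrt(2)*I/2 on |0111>, and 0 on every other basis state.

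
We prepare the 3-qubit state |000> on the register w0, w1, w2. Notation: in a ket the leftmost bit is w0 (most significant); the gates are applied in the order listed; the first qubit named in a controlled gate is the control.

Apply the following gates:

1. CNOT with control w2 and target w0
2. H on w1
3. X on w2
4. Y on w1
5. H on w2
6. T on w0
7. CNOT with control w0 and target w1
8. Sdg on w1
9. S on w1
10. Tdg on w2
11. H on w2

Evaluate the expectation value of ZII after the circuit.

The observable ZII averages to 1.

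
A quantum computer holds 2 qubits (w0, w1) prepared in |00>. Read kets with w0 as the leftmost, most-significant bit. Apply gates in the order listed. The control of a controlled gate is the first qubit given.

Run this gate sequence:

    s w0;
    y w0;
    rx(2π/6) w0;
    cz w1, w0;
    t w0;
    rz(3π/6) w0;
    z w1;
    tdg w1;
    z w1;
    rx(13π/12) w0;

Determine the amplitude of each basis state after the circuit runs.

The final amplitudes are -sqrt(6 - 3*sqrt(2))*exp(3*I*pi/4)/8 + sqrt(sqrt(2) + 2)*exp(3*I*pi/4)/8 + I*sqrt(6 - 3*sqrt(2))/8 + 3*I*sqrt(sqrt(2) + 2)/8 on |00>, 0 on |01>, -3*sqrt(2 - sqrt(2))/8 + sqrt(3*sqrt(2) + 6)/8 - sqrt(3*sqrt(2) + 6)*exp(I*pi/4)/8 - sqrt(2 - sqrt(2))*exp(I*pi/4)/8 on |10>, 0 on |11>.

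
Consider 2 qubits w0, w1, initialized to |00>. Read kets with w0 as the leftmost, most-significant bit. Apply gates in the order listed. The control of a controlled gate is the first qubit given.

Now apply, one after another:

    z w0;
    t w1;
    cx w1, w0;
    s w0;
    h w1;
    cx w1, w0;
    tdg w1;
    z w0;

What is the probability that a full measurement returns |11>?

The probability of measuring |11> is 1/2.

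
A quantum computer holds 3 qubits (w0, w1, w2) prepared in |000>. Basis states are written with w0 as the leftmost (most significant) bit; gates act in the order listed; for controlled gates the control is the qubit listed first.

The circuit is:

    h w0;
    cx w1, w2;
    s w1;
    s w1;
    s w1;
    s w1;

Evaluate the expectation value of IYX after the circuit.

The observable IYX averages to 0. Key observation: gates 3-6 undo each other exactly, leaving only the rest of the circuit to track.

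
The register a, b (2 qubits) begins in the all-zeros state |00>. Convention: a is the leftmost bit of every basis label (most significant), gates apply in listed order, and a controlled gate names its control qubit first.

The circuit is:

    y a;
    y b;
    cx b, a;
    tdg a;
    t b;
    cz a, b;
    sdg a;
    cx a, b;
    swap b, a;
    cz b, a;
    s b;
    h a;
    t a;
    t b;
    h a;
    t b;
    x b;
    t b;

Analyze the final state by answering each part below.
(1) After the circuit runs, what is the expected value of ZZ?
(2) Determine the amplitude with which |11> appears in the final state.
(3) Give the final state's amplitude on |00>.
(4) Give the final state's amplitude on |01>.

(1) The observable ZZ averages to sqrt(2)/2.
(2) The final state's coefficient on |11> equals -I/2 - exp(3*I*pi/4)/2.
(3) The amplitude on |00> is 0.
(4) |01> carries amplitude -I/2 + exp(3*I*pi/4)/2 in the final state.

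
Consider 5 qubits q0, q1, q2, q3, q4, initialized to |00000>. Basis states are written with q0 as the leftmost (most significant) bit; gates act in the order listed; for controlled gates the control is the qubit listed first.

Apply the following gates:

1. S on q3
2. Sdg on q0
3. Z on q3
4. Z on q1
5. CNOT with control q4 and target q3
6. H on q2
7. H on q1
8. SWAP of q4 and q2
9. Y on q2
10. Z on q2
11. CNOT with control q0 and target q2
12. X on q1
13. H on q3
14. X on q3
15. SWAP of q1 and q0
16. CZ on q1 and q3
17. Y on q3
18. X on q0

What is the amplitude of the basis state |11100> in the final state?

|11100> carries amplitude 0 in the final state.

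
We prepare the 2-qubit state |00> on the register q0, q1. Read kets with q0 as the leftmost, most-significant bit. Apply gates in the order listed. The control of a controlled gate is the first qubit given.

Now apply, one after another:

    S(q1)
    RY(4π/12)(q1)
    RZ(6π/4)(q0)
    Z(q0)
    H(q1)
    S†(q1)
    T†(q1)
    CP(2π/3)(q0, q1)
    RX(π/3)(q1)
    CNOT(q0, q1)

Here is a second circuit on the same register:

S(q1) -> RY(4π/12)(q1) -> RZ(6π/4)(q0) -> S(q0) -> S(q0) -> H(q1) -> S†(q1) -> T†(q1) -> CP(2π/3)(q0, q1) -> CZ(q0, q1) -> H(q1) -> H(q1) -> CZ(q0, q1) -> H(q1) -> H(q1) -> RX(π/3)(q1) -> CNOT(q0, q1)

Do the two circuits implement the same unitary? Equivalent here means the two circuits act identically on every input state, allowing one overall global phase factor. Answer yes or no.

Yes — the two circuits implement the same unitary up to a global phase.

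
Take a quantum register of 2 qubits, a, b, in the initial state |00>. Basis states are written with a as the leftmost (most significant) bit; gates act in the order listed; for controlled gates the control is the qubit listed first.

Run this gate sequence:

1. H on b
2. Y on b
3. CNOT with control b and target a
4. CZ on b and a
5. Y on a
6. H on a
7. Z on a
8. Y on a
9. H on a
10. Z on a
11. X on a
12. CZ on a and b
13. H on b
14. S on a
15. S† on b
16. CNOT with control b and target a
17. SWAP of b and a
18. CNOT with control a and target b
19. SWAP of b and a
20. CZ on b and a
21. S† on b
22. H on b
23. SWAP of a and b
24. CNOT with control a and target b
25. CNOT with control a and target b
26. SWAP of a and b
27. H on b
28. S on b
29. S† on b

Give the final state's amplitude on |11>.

The final state's coefficient on |11> equals 1/2. Key observation: the block from step 21 through step 28 cancels to the identity and can be dropped.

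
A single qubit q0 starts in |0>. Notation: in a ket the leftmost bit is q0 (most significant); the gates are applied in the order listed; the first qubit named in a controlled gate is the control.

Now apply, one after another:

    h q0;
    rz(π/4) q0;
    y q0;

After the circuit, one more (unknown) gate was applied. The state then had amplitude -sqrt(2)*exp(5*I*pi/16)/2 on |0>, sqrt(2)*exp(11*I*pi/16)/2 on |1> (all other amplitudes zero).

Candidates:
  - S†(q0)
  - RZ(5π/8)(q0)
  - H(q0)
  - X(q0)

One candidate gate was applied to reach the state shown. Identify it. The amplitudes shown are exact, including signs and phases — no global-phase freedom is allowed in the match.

It was RZ(5π/8)(q0) that produced the state shown.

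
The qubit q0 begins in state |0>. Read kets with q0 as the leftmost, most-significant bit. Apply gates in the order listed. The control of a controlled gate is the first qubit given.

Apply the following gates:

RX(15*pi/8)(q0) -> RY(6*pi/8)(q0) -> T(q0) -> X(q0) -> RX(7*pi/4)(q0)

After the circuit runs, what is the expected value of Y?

The expectation value of Y is -sqrt(2)*sqrt(1/2 - sqrt(2)/4)*sqrt(sqrt(2)/4 + 1/2)*sin(pi/16)**2 + sqrt(2)*sqrt(1/2 - sqrt(2)/4)*sqrt(sqrt(2)/4 + 1/2)*cos(pi/16)**2 - sqrt(2)*I*sqrt(1/2 - sqrt(2)/4)*sqrt(sqrt(2)/4 + 1/2)*exp(-I*pi/4)*cos(pi/16)**2/2 - sqrt(2)*exp(I*pi/4)*sin(pi/16)*cos(pi/16)/2 - sqrt(2)*I*sqrt(1/2 - sqrt(2)/4)*sqrt(sqrt(2)/4 + 1/2)*exp(I*pi/4)*sin(pi/16)**2/2 + sqrt(2)*I*sqrt(1/2 - sqrt(2)/4)*sqrt(sqrt(2)/4 + 1/2)*exp(-I*pi/4)*sin(pi/16)**2/2 - sqrt(2)*exp(-I*pi/4)*sin(pi/16)*cos(pi/16)/2 + sqrt(2)*I*sqrt(1/2 - sqrt(2)/4)*sqrt(sqrt(2)/4 + 1/2)*exp(I*pi/4)*cos(pi/16)**2/2.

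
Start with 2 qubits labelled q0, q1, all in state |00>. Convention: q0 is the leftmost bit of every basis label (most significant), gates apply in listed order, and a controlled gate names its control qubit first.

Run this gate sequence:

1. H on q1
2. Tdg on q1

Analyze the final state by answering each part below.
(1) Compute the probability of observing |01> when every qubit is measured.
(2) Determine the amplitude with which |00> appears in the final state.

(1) A full measurement returns |01> with probability 1/2.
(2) |00> carries amplitude sqrt(2)/2 in the final state.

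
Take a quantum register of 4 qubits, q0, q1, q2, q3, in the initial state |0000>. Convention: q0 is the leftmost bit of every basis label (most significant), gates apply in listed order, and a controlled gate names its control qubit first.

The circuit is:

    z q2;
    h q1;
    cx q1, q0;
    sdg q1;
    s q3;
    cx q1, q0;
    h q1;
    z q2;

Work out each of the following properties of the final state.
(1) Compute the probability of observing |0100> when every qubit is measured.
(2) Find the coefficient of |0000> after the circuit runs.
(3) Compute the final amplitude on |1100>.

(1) A full measurement returns |0100> with probability 1/2.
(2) The final state's coefficient on |0000> equals 1/2 - I/2.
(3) The amplitude on |1100> is 0.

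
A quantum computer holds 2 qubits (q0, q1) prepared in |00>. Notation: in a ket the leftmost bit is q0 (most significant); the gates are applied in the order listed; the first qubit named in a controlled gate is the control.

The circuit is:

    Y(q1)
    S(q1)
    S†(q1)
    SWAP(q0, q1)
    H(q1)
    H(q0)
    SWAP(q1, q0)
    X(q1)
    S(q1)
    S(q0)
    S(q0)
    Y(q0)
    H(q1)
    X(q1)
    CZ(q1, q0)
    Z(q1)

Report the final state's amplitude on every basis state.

After the circuit, the state carries amplitude sqrt(2)*(1 + I)/4 on |00>, sqrt(2)*(-1 + I)/4 on |01>, sqrt(2)*(1 + I)/4 on |10>, sqrt(2)*(1 - I)/4 on |11>. Key observation: steps 2-3 multiply out to the identity, so the circuit reduces to the remaining gates.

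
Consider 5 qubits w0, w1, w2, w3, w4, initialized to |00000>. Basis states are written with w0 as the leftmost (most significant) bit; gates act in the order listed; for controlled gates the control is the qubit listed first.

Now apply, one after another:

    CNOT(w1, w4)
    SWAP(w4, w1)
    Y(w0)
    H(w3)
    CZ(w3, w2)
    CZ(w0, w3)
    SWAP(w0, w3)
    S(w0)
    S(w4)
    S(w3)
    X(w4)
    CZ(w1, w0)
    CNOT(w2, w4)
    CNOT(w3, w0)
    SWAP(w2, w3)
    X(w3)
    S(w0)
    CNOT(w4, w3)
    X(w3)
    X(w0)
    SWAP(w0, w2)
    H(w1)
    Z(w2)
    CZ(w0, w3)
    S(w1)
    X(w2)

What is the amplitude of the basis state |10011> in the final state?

|10011> carries amplitude I/2 in the final state.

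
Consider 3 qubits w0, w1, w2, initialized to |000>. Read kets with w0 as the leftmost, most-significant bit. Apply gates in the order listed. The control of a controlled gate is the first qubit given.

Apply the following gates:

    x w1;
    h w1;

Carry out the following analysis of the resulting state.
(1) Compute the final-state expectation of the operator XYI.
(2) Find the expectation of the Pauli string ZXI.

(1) The expectation value of XYI is 0.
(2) The observable ZXI averages to -1.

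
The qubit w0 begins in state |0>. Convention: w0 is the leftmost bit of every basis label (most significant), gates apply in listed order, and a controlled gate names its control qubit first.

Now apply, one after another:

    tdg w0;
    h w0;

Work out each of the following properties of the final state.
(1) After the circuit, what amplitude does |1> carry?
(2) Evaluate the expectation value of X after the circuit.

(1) The amplitude on |1> is sqrt(2)/2.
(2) In the final state, X has expectation 1.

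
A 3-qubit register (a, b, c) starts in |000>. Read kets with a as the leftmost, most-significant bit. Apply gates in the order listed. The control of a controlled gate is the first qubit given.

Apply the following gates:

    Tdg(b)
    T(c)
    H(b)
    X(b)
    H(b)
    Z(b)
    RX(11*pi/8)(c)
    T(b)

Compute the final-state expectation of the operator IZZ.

In the final state, IZZ has expectation -sqrt(2 - sqrt(2))/2.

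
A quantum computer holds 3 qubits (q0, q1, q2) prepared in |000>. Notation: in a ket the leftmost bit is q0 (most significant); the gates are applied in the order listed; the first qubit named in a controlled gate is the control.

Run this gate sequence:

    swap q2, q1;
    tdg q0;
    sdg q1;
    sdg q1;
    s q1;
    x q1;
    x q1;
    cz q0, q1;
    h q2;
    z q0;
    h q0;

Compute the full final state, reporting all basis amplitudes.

The resulting statevector has amplitude 1/2 on |000>, 1/2 on |001>, 0 on |010>, 0 on |011>, 1/2 on |100>, 1/2 on |101>, 0 on |110>, 0 on |111>.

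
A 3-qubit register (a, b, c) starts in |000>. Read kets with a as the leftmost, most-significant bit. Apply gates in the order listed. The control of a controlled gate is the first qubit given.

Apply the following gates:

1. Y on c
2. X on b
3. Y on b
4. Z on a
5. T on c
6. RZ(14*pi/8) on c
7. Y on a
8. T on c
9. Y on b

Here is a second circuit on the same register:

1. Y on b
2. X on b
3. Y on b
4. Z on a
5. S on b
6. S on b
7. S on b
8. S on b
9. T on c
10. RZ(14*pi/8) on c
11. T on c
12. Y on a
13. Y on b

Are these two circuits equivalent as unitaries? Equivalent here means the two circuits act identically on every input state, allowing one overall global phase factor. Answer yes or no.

No, they are not equivalent — no single phase factor reconciles the two unitaries.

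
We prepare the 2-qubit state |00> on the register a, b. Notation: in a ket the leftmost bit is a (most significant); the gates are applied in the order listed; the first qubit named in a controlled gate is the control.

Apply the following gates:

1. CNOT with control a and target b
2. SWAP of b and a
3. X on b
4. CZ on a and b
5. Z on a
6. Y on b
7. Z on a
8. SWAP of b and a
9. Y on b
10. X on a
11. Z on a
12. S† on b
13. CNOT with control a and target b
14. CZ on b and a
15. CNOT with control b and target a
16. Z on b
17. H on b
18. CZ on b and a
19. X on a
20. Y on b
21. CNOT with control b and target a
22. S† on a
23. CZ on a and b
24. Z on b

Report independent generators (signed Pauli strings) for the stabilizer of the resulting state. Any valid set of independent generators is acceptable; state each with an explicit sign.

The stabilizer group can be generated by -XY, +ZZ, among other valid generating sets.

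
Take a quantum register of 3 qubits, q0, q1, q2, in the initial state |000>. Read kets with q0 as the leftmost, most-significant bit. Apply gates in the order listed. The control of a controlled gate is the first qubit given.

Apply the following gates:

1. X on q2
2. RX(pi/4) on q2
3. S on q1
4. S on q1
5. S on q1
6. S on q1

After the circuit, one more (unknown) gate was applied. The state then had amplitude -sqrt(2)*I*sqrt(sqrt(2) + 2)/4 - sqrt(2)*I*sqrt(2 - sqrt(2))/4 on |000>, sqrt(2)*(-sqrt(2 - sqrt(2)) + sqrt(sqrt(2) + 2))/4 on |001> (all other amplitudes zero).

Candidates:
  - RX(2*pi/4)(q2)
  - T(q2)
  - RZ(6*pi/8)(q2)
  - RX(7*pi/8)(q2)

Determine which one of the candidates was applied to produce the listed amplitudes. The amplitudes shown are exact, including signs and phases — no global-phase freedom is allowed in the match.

The applied gate was RX(2*pi/4)(q2). Key observation: the block from step 3 through step 6 cancels to the identity and can be dropped.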